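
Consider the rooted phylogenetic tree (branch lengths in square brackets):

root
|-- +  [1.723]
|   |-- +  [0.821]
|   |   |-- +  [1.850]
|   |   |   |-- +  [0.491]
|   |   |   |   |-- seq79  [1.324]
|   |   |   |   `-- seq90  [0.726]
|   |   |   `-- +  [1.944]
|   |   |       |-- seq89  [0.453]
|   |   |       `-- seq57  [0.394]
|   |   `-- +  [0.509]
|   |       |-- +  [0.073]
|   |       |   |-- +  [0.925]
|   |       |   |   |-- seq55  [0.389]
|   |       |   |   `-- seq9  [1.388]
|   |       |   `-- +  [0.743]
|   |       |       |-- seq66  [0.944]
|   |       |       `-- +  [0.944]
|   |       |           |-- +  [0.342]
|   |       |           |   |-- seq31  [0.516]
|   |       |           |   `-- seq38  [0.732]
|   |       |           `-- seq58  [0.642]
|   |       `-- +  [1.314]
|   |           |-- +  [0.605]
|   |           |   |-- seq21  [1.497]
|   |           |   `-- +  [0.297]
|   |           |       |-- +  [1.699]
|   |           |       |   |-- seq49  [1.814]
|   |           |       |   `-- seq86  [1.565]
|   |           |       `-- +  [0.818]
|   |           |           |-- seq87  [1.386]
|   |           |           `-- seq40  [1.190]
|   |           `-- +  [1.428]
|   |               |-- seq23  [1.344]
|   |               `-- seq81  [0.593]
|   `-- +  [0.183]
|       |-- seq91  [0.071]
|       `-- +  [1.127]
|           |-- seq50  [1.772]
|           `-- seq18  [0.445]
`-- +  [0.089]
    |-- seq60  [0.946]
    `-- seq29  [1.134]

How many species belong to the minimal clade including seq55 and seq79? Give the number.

17

The MRCA of seq55 and seq79 is the node subtending (((seq79,seq90),(seq89,seq57)),(((seq55,seq9),(seq66,((seq31,seq38),seq58))),((seq21,((seq49,seq86),(seq87,seq40))),(seq23,seq81)))).
That clade contains 17 terminal taxa: seq21, seq23, seq31, seq38, seq40, seq49, seq55, seq57, seq58, seq66, seq79, seq81, seq86, seq87, seq89, seq9, seq90.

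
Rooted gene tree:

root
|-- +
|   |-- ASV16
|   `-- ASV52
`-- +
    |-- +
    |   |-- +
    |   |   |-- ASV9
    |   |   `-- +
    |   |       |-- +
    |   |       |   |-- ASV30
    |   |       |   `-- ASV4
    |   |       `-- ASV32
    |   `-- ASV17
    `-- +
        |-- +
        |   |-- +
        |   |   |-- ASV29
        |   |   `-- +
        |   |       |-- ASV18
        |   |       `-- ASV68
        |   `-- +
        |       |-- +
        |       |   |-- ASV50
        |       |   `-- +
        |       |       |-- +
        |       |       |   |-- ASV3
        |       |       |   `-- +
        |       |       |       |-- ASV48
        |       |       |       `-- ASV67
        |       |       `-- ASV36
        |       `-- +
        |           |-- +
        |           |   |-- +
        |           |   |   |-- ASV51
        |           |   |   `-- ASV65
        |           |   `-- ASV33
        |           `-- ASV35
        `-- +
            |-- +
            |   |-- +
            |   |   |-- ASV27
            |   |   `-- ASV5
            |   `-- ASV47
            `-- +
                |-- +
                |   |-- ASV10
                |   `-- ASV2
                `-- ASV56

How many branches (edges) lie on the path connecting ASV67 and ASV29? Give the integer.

The MRCA of ASV67 and ASV29 is the node subtending ((ASV29,(ASV18,ASV68)),((ASV50,((ASV3,(ASV48,ASV67)),ASV36)),(((ASV51,ASV65),ASV33),ASV35))).
From ASV67 up to that node: 6 branches. From ASV29 up to the same node: 2 branches. Total: 6 + 2 = 8.

8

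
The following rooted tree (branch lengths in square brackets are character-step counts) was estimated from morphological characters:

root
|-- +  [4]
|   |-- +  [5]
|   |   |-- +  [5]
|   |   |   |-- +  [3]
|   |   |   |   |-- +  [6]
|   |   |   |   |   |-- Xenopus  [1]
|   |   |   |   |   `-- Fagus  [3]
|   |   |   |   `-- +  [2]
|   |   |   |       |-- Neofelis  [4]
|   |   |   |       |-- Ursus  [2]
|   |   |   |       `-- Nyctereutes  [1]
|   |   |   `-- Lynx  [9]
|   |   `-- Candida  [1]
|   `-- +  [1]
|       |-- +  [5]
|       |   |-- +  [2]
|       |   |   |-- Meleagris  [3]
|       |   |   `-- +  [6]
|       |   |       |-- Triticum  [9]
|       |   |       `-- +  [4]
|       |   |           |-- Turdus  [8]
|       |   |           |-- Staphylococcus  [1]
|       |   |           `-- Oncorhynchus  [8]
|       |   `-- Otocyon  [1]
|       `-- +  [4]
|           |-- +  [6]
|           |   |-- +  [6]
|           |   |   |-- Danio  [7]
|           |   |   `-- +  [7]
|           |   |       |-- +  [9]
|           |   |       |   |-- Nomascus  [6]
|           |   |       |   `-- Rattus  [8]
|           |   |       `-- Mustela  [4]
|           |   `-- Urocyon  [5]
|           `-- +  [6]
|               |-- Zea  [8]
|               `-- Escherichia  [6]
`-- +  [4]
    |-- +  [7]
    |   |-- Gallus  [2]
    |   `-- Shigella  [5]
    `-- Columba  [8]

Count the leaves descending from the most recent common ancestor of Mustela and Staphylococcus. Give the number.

13

The MRCA of Mustela and Staphylococcus is the node subtending (((Meleagris,(Triticum,(Turdus,Staphylococcus,Oncorhynchus))),Otocyon),(((Danio,((Nomascus,Rattus),Mustela)),Urocyon),(Zea,Escherichia))).
That clade contains 13 terminal taxa: Danio, Escherichia, Meleagris, Mustela, Nomascus, Oncorhynchus, Otocyon, Rattus, Staphylococcus, Triticum, Turdus, Urocyon, Zea.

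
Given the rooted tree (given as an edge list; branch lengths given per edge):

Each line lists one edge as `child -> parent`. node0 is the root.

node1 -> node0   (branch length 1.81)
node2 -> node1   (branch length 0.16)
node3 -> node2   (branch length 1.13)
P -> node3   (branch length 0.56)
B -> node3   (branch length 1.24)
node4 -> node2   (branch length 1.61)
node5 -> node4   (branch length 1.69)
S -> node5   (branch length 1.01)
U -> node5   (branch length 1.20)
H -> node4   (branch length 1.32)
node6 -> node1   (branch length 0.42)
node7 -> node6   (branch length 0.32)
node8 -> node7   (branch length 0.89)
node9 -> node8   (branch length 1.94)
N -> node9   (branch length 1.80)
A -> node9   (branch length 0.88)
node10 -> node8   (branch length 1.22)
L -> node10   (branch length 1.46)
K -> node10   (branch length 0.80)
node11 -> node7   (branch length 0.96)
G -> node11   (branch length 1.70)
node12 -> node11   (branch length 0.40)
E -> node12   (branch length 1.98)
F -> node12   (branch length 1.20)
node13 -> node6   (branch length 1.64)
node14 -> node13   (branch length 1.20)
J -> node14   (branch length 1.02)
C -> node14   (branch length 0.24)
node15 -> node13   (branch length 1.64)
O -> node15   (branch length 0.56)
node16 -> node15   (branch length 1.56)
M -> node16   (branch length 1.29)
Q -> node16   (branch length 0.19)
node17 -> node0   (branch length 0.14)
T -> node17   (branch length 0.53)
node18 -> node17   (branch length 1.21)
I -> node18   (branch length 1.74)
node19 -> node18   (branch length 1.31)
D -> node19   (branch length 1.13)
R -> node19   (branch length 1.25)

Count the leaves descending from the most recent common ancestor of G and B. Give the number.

The MRCA of G and B is the node subtending (((P,B),((S,U),H)),((((N,A),(L,K)),(G,(E,F))),((J,C),(O,(M,Q))))).
That clade contains 17 terminal taxa: A, B, C, E, F, G, H, J, K, L, M, N, O, P, Q, S, U.

17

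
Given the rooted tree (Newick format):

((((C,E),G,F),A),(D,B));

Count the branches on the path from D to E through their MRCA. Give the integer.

The MRCA of D and E is the root of the tree.
From D up to that node: 2 branches. From E up to the same node: 4 branches. Total: 2 + 4 = 6.

6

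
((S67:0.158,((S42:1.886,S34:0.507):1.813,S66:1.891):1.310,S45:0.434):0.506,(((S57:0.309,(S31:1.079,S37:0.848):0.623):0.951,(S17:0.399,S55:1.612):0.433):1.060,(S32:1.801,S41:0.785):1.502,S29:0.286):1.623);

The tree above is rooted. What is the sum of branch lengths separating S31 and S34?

9.472

The path runs S31 → … → MRCA → … → S34; the MRCA is the root of the tree.
Branch lengths along that path: 1.079 + 0.623 + 0.951 + 1.060 + 1.623 + 0.506 + 1.310 + 1.813 + 0.507 = 9.472.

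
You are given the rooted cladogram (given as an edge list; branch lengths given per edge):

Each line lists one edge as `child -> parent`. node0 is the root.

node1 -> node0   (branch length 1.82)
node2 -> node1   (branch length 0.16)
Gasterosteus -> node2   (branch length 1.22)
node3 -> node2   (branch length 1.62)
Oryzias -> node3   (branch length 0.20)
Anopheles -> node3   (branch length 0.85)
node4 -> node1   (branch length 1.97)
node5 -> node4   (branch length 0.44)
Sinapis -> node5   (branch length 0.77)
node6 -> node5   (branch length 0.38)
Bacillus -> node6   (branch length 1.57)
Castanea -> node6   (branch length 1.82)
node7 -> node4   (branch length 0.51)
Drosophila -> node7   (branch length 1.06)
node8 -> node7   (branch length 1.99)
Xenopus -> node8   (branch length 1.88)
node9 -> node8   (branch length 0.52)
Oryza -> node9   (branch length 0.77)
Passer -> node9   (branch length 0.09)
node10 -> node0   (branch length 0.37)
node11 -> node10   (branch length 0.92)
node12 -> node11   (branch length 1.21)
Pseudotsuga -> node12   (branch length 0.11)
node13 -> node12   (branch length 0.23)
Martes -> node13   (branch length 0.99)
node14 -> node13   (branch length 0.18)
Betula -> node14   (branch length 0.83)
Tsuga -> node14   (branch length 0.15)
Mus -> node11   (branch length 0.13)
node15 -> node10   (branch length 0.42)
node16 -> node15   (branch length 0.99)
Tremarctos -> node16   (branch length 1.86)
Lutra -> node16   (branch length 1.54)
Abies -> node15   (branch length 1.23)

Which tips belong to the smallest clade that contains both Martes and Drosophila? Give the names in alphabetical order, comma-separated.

Abies, Anopheles, Bacillus, Betula, Castanea, Drosophila, Gasterosteus, Lutra, Martes, Mus, Oryza, Oryzias, Passer, Pseudotsuga, Sinapis, Tremarctos, Tsuga, Xenopus

Tracing Martes: it sits inside (Martes,(Betula,Tsuga)).
Tracing Drosophila: it sits inside (Drosophila,(Xenopus,(Oryza,Passer))).
The smallest clade enclosing both is the whole tree (their MRCA is the root), so the answer is all 18 tips in alphabetical order.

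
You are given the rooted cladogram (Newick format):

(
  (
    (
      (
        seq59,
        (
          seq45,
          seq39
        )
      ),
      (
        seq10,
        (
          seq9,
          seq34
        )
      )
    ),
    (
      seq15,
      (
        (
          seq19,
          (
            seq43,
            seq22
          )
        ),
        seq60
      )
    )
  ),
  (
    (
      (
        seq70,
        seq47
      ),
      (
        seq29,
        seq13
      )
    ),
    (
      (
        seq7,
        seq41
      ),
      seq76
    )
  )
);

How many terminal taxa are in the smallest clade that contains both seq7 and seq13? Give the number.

The MRCA of seq7 and seq13 is the node subtending (((seq70,seq47),(seq29,seq13)),((seq7,seq41),seq76)).
That clade contains 7 terminal taxa: seq13, seq29, seq41, seq47, seq7, seq70, seq76.

7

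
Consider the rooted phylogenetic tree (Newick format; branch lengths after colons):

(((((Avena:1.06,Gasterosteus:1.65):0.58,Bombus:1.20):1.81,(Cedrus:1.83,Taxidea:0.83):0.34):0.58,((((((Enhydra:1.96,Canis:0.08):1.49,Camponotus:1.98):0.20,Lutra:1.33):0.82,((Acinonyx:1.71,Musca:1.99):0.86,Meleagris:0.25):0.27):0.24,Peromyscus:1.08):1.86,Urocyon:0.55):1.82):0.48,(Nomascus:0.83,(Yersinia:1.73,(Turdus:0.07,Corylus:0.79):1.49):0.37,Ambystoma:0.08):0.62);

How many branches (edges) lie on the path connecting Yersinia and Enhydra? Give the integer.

11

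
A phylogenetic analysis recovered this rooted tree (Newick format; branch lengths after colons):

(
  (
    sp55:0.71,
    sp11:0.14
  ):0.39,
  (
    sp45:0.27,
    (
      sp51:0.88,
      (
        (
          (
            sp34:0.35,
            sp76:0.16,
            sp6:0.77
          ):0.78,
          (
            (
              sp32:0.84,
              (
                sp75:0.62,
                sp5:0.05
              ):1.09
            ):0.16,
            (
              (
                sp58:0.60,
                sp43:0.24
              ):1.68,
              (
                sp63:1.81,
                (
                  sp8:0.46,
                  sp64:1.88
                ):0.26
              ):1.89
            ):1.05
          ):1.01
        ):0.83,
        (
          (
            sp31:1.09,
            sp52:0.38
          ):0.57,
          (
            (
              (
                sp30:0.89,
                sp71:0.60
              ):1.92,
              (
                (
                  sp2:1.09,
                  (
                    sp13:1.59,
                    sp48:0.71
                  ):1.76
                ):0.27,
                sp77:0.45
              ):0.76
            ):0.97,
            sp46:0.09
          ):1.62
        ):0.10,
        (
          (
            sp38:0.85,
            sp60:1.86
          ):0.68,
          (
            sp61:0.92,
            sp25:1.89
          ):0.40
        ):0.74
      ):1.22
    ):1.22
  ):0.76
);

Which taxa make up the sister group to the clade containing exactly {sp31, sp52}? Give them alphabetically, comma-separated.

The clade containing exactly {sp31, sp52} attaches to the tree at the node subtending ((sp31,sp52),(((sp30,sp71),((sp2,(sp13,sp48)),sp77)),sp46)).
The other lineage descending from that same node — the sister group — is (((sp30,sp71),((sp2,(sp13,sp48)),sp77)),sp46); its 7 tips in alphabetical order are the answer.

sp13, sp2, sp30, sp46, sp48, sp71, sp77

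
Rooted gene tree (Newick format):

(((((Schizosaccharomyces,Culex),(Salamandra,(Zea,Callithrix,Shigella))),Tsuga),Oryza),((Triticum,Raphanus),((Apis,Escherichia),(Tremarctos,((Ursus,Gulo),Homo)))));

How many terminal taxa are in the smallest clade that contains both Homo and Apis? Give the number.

6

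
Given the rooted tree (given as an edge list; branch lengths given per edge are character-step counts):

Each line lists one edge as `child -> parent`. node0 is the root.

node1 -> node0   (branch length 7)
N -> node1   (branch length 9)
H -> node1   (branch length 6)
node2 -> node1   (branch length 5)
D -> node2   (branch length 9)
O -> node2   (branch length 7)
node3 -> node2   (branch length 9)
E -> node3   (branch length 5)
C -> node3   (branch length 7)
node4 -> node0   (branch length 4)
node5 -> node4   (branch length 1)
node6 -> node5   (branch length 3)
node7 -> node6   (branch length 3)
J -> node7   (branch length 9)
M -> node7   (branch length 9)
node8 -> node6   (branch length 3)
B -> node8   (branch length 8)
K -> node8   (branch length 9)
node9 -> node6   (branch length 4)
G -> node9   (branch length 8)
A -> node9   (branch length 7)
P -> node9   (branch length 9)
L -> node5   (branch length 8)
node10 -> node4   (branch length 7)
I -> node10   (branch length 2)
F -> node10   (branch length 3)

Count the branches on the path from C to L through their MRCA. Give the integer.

7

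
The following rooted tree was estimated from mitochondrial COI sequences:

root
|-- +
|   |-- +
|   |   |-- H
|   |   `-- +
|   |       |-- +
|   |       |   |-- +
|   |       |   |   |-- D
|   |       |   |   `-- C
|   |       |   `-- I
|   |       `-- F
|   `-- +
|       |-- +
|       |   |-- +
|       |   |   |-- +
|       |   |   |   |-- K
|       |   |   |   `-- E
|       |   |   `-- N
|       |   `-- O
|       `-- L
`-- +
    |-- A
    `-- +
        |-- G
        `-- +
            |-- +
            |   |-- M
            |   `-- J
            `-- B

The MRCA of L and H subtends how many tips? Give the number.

The MRCA of L and H is the node subtending ((H,(((D,C),I),F)),((((K,E),N),O),L)).
That clade contains 10 terminal taxa: C, D, E, F, H, I, K, L, N, O.

10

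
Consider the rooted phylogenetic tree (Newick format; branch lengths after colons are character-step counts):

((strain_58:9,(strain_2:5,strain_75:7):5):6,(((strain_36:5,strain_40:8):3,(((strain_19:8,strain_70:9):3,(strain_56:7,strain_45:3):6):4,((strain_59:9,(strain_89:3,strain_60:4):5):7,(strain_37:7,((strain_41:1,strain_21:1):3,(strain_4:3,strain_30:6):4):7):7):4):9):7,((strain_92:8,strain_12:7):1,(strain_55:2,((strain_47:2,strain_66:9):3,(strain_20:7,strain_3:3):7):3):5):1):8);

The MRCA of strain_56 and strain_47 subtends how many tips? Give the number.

21

The MRCA of strain_56 and strain_47 is the node subtending (((strain_36,strain_40),(((strain_19,strain_70),(strain_56,strain_45)),((strain_59,(strain_89,strain_60)),(strain_37,((strain_41,strain_21),(strain_4,strain_30)))))),((strain_92,strain_12),(strain_55,((strain_47,strain_66),(strain_20,strain_3))))).
That clade contains 21 terminal taxa: strain_12, strain_19, strain_20, strain_21, strain_3, strain_30, strain_36, strain_37, strain_4, strain_40, strain_41, strain_45, strain_47, strain_55, strain_56, strain_59, strain_60, strain_66, strain_70, strain_89, strain_92.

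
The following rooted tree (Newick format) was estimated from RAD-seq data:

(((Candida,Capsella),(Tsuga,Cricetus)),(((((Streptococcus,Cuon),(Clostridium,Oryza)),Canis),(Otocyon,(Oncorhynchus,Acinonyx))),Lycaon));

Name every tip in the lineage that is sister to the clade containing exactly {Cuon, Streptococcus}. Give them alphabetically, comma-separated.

Clostridium, Oryza

The clade containing exactly {Cuon, Streptococcus} attaches to the tree at the node subtending ((Streptococcus,Cuon),(Clostridium,Oryza)).
The other lineage descending from that same node — the sister group — is (Clostridium,Oryza); its 2 tips in alphabetical order are the answer.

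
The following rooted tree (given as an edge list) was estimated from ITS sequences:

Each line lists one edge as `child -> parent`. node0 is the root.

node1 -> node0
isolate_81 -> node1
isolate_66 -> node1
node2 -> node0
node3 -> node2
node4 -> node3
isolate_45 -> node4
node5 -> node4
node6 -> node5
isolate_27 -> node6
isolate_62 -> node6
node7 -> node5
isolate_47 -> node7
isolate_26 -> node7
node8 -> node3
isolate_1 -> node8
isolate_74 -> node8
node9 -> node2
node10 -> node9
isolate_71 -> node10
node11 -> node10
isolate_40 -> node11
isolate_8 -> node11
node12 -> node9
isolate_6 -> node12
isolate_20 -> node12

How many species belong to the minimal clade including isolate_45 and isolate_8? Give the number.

12

The MRCA of isolate_45 and isolate_8 is the node subtending (((isolate_45,((isolate_27,isolate_62),(isolate_47,isolate_26))),(isolate_1,isolate_74)),((isolate_71,(isolate_40,isolate_8)),(isolate_6,isolate_20))).
That clade contains 12 terminal taxa: isolate_1, isolate_20, isolate_26, isolate_27, isolate_40, isolate_45, isolate_47, isolate_6, isolate_62, isolate_71, isolate_74, isolate_8.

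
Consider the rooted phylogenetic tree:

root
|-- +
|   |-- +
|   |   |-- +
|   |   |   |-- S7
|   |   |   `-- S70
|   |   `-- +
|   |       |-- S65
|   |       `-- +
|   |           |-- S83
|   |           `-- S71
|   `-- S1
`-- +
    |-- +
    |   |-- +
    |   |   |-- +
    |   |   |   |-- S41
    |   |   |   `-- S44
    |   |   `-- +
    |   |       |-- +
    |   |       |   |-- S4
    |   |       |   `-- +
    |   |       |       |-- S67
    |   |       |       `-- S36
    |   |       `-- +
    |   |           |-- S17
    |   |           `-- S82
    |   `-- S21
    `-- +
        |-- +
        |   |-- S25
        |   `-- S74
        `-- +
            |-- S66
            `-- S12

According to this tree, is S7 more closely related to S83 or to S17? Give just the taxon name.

The MRCA of S7 and S83 subtends ((S7,S70),(S65,(S83,S71))) (5 taxa).
The MRCA of S7 and S17 is the root, subtending the entire tree (18 taxa).
The first is nested inside the second, so S7 shares a more recent common ancestor with S83.

S83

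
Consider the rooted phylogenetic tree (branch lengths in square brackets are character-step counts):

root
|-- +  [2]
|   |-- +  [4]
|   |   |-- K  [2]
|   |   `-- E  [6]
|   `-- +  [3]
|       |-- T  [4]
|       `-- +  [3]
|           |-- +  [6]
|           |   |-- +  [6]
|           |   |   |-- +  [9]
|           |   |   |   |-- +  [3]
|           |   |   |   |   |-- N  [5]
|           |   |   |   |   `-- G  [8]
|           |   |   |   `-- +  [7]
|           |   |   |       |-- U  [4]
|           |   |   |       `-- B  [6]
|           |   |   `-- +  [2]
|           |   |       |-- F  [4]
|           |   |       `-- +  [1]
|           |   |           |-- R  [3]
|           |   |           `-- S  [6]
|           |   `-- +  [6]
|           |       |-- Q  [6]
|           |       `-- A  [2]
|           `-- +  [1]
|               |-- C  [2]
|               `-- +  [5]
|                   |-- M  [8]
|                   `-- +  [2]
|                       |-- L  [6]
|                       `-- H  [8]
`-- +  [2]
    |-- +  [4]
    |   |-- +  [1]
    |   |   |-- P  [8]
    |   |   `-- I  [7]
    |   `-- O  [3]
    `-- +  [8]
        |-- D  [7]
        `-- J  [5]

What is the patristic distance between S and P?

The path runs S → … → MRCA → … → P; the MRCA is the root of the tree.
Branch lengths along that path: 6 + 1 + 2 + 6 + 6 + 3 + 3 + 2 + 2 + 4 + 1 + 8 = 44.

44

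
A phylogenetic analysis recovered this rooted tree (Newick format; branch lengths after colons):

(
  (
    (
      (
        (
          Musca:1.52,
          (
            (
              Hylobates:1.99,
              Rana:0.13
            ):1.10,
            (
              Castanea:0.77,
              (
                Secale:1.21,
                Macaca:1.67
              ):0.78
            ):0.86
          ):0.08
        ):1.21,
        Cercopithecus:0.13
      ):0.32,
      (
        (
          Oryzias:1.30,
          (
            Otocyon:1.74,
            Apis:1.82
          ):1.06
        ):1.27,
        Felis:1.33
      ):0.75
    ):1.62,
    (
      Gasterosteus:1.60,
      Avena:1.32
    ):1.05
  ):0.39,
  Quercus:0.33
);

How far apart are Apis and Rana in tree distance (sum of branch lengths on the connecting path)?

7.74

The path runs Apis → … → MRCA → … → Rana; the MRCA is the node subtending (((Musca,((Hylobates,Rana),(Castanea,(Secale,Macaca)))),Cercopithecus),((Oryzias,(Otocyon,Apis)),Felis)).
Branch lengths along that path: 1.82 + 1.06 + 1.27 + 0.75 + 0.32 + 1.21 + 0.08 + 1.10 + 0.13 = 7.74.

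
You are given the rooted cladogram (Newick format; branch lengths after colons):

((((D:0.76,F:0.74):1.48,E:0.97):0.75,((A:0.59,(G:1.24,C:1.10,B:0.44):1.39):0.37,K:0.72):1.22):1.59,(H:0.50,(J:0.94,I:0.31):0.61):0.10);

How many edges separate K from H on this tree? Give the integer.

5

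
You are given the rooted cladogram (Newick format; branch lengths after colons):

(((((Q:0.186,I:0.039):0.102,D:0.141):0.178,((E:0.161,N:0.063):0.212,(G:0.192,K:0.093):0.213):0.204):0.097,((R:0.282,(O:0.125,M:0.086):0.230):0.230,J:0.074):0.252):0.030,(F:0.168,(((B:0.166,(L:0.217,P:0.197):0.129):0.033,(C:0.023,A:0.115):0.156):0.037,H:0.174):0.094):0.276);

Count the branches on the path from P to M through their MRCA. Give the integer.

11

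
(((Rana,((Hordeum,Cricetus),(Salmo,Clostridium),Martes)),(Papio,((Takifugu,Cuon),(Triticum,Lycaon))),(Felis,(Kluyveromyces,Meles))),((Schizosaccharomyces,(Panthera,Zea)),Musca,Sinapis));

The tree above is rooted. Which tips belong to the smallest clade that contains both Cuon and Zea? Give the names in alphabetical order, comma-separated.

Tracing Cuon: it sits inside (Takifugu,Cuon).
Tracing Zea: it sits inside (Panthera,Zea).
The smallest clade enclosing both is the whole tree (their MRCA is the root), so the answer is all 19 tips in alphabetical order.

Clostridium, Cricetus, Cuon, Felis, Hordeum, Kluyveromyces, Lycaon, Martes, Meles, Musca, Panthera, Papio, Rana, Salmo, Schizosaccharomyces, Sinapis, Takifugu, Triticum, Zea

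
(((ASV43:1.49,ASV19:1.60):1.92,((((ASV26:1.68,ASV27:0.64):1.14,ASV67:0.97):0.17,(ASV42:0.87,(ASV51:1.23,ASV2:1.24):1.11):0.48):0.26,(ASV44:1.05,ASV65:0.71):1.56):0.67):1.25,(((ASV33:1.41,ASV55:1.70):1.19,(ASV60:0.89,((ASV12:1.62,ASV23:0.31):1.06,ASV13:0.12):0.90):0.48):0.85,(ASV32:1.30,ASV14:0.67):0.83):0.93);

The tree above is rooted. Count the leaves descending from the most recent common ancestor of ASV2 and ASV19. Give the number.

The MRCA of ASV2 and ASV19 is the node subtending ((ASV43,ASV19),((((ASV26,ASV27),ASV67),(ASV42,(ASV51,ASV2))),(ASV44,ASV65))).
That clade contains 10 terminal taxa: ASV19, ASV2, ASV26, ASV27, ASV42, ASV43, ASV44, ASV51, ASV65, ASV67.

10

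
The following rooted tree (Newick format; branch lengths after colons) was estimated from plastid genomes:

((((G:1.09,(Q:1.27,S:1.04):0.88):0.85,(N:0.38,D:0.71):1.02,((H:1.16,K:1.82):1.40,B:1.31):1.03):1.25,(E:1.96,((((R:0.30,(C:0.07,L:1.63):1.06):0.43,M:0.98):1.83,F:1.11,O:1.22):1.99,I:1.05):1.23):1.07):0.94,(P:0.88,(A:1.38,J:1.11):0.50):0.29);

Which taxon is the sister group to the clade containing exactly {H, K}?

The clade containing exactly {H, K} attaches to the tree at the node subtending ((H,K),B).
The other lineage descending from that same node — the sister group — is the single tip B.

B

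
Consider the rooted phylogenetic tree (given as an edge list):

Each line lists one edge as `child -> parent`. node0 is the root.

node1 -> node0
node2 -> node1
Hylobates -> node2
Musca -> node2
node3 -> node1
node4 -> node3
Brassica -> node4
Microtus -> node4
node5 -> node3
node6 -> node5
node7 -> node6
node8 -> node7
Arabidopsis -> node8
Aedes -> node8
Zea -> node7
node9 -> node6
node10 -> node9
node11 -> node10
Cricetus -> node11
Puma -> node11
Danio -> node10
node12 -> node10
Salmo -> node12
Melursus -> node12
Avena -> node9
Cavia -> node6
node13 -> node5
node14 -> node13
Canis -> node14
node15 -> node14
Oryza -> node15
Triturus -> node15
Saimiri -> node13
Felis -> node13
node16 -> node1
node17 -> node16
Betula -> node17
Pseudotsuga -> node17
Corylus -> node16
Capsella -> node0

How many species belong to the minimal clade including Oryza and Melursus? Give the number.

15

The MRCA of Oryza and Melursus is the node subtending ((((Arabidopsis,Aedes),Zea),(((Cricetus,Puma),Danio,(Salmo,Melursus)),Avena),Cavia),((Canis,(Oryza,Triturus)),Saimiri,Felis)).
That clade contains 15 terminal taxa: Aedes, Arabidopsis, Avena, Canis, Cavia, Cricetus, Danio, Felis, Melursus, Oryza, Puma, Saimiri, Salmo, Triturus, Zea.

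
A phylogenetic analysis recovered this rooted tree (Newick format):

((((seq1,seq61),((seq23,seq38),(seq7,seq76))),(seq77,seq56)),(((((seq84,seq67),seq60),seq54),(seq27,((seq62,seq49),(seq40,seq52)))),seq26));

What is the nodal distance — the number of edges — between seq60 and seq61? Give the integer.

The MRCA of seq60 and seq61 is the root of the tree.
From seq60 up to that node: 5 branches. From seq61 up to the same node: 4 branches. Total: 5 + 4 = 9.

9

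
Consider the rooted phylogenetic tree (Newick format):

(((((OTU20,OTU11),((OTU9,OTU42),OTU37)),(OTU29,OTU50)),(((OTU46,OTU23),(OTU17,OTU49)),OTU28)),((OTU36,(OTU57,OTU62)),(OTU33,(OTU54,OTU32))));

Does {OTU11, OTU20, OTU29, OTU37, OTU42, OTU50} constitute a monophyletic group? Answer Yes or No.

The MRCA of the listed taxa subtends (((OTU20,OTU11),((OTU9,OTU42),OTU37)),(OTU29,OTU50)).
That clade also contains OTU9, which is not in the proposed group, so the group is not monophyletic.

No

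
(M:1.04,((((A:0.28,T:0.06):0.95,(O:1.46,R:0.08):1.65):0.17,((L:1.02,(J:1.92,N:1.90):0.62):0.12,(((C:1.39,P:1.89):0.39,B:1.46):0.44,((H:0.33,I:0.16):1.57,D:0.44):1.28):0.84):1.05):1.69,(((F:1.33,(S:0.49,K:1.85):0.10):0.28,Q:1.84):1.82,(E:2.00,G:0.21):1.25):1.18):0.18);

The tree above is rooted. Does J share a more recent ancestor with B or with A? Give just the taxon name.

B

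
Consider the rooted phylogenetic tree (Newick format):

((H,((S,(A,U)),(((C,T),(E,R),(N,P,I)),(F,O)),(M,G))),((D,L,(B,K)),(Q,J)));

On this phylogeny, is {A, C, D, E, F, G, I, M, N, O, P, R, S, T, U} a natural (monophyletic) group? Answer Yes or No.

The MRCA of the listed taxa is the root, so the smallest clade containing them is the whole tree.
That clade also contains B, H, J, K, L, Q, which are not in the proposed group, so the group is not monophyletic.

No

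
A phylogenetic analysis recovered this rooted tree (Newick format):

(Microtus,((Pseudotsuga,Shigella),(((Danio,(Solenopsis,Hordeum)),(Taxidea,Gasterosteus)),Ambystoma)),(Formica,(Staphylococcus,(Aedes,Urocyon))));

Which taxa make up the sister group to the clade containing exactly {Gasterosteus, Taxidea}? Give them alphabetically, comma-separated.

Danio, Hordeum, Solenopsis

The clade containing exactly {Gasterosteus, Taxidea} attaches to the tree at the node subtending ((Danio,(Solenopsis,Hordeum)),(Taxidea,Gasterosteus)).
The other lineage descending from that same node — the sister group — is (Danio,(Solenopsis,Hordeum)); its 3 tips in alphabetical order are the answer.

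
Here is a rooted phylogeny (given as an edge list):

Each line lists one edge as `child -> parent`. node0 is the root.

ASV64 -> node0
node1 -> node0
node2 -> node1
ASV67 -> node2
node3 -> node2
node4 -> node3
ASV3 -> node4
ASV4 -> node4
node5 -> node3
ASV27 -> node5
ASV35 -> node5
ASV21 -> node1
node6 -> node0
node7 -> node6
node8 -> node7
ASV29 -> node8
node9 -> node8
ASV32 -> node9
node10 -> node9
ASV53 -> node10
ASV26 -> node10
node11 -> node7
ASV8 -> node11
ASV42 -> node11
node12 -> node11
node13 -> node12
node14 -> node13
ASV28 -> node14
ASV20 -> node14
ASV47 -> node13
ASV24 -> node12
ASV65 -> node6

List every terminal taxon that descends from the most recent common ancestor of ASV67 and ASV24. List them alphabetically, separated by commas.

ASV20, ASV21, ASV24, ASV26, ASV27, ASV28, ASV29, ASV3, ASV32, ASV35, ASV4, ASV42, ASV47, ASV53, ASV64, ASV65, ASV67, ASV8

Tracing ASV67: it sits inside (ASV67,((ASV3,ASV4),(ASV27,ASV35))).
Tracing ASV24: it sits inside (((ASV28,ASV20),ASV47),ASV24).
The smallest clade enclosing both is the whole tree (their MRCA is the root), so the answer is all 18 tips in alphabetical order.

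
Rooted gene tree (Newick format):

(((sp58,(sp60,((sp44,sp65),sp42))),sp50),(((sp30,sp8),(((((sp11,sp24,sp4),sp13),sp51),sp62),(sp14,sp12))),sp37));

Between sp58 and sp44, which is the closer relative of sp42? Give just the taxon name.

sp44

The MRCA of sp42 and sp44 subtends ((sp44,sp65),sp42) (3 taxa).
The MRCA of sp42 and sp58 subtends (sp58,(sp60,((sp44,sp65),sp42))) (5 taxa).
The first is nested inside the second, so sp42 shares a more recent common ancestor with sp44.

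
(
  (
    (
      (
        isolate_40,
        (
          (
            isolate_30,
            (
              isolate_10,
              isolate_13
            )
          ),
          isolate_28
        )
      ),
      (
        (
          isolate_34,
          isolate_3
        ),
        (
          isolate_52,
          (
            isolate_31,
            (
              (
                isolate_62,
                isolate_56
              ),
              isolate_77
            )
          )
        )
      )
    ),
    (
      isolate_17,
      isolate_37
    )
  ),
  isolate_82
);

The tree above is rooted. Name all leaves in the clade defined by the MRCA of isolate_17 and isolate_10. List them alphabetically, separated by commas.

Tracing isolate_17: it sits inside (isolate_17,isolate_37).
Tracing isolate_10: it sits inside (isolate_10,isolate_13).
The smallest clade enclosing both is (((isolate_40,((isolate_30,(isolate_10,isolate_13)),isolate_28)),((isolate_34,isolate_3),(isolate_52,(isolate_31,((isolate_62,isolate_56),isolate_77))))),(isolate_17,isolate_37)); the answer is its 14 terminal taxa in alphabetical order.

isolate_10, isolate_13, isolate_17, isolate_28, isolate_3, isolate_30, isolate_31, isolate_34, isolate_37, isolate_40, isolate_52, isolate_56, isolate_62, isolate_77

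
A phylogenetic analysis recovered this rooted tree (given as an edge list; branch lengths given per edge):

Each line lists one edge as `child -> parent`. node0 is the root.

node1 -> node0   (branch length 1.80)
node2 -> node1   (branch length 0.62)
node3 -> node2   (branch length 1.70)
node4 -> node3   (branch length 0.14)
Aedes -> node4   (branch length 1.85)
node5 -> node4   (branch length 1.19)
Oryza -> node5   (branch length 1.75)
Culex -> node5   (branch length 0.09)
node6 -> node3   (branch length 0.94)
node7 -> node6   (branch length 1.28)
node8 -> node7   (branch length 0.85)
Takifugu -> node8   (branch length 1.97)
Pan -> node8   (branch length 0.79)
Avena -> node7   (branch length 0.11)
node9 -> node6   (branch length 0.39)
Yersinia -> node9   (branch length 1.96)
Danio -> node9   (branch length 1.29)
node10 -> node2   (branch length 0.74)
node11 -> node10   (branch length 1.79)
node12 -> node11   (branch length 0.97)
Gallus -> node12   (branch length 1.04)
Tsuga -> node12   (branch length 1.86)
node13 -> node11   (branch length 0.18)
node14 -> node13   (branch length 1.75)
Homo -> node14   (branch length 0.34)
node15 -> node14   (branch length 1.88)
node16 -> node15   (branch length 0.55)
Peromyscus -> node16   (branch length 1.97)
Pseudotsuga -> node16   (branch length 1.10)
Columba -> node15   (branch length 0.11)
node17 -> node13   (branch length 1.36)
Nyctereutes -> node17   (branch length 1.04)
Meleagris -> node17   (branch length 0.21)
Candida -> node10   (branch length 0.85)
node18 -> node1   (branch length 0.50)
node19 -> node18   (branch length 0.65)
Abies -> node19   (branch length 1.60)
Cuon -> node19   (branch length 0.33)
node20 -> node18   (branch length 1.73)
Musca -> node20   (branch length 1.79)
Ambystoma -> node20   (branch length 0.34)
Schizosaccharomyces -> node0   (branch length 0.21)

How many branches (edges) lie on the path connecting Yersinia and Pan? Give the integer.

The MRCA of Yersinia and Pan is the node subtending (((Takifugu,Pan),Avena),(Yersinia,Danio)).
From Yersinia up to that node: 2 branches. From Pan up to the same node: 3 branches. Total: 2 + 3 = 5.

5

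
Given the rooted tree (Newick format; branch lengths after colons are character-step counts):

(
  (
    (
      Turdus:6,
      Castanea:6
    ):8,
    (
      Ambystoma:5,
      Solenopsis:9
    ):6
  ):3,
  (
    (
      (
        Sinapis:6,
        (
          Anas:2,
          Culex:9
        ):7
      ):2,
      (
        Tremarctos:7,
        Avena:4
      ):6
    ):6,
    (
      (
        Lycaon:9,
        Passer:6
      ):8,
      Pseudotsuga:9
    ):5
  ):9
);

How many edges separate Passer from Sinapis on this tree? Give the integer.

6

The MRCA of Passer and Sinapis is the node subtending (((Sinapis,(Anas,Culex)),(Tremarctos,Avena)),((Lycaon,Passer),Pseudotsuga)).
From Passer up to that node: 3 branches. From Sinapis up to the same node: 3 branches. Total: 3 + 3 = 6.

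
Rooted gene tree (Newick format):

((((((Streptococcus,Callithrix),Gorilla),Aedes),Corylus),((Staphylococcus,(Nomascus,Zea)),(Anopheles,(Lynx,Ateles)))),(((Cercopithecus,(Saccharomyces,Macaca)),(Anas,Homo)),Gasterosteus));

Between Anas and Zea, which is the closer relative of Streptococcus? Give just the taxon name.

The MRCA of Streptococcus and Zea subtends (((((Streptococcus,Callithrix),Gorilla),Aedes),Corylus),((Staphylococcus,(Nomascus,Zea)),(Anopheles,(Lynx,Ateles)))) (11 taxa).
The MRCA of Streptococcus and Anas is the root, subtending the entire tree (17 taxa).
The first is nested inside the second, so Streptococcus shares a more recent common ancestor with Zea.

Zea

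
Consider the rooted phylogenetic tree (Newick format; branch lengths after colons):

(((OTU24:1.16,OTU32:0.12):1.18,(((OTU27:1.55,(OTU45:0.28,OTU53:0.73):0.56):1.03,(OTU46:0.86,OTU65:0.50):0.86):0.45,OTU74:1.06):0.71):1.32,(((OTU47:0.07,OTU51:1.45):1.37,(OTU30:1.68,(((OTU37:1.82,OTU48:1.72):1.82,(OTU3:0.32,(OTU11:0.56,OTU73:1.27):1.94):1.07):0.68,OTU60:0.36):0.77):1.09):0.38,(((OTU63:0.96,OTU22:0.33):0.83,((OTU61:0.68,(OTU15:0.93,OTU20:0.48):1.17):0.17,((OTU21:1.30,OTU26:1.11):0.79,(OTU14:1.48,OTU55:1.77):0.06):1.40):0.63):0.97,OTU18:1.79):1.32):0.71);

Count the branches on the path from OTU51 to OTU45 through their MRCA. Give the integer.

10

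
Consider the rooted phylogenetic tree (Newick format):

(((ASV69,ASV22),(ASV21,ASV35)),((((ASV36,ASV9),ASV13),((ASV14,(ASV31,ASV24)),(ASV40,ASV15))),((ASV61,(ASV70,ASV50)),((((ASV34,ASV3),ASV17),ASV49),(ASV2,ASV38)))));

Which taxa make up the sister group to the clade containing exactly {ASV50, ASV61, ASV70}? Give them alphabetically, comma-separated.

The clade containing exactly {ASV50, ASV61, ASV70} attaches to the tree at the node subtending ((ASV61,(ASV70,ASV50)),((((ASV34,ASV3),ASV17),ASV49),(ASV2,ASV38))).
The other lineage descending from that same node — the sister group — is ((((ASV34,ASV3),ASV17),ASV49),(ASV2,ASV38)); its 6 tips in alphabetical order are the answer.

ASV17, ASV2, ASV3, ASV34, ASV38, ASV49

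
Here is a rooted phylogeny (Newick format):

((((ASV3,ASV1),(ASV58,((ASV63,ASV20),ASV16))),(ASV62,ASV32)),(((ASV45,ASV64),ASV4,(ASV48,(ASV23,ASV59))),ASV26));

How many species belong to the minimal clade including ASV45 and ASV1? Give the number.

The MRCA of ASV45 and ASV1 is the root, so the clade is the entire tree.
That clade contains 15 terminal taxa: ASV1, ASV16, ASV20, ASV23, ASV26, ASV3, ASV32, ASV4, ASV45, ASV48, ASV58, ASV59, ASV62, ASV63, ASV64.

15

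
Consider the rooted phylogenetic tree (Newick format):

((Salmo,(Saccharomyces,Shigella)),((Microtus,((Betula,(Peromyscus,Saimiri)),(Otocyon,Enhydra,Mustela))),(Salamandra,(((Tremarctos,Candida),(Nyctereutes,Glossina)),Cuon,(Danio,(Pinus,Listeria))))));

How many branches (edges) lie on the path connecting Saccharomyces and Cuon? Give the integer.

The MRCA of Saccharomyces and Cuon is the root of the tree.
From Saccharomyces up to that node: 3 branches. From Cuon up to the same node: 4 branches. Total: 3 + 4 = 7.

7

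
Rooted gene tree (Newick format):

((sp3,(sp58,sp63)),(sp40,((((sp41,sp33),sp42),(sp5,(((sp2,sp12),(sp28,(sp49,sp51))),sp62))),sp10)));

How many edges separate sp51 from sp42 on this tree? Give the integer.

8

The MRCA of sp51 and sp42 is the node subtending (((sp41,sp33),sp42),(sp5,(((sp2,sp12),(sp28,(sp49,sp51))),sp62))).
From sp51 up to that node: 6 branches. From sp42 up to the same node: 2 branches. Total: 6 + 2 = 8.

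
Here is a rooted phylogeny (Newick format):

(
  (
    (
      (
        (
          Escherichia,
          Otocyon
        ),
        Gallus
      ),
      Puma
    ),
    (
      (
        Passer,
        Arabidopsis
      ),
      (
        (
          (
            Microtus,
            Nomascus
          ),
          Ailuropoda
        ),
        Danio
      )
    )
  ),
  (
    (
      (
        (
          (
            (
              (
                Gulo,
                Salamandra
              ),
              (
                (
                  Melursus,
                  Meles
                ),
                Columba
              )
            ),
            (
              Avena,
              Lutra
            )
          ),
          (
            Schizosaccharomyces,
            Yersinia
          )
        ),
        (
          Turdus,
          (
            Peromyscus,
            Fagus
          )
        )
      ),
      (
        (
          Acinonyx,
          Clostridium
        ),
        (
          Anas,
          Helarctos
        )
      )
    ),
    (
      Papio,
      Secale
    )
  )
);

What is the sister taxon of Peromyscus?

Peromyscus attaches to the tree at the node subtending (Peromyscus,Fagus).
The other lineage descending from that same node — the sister group — is the single tip Fagus.

Fagus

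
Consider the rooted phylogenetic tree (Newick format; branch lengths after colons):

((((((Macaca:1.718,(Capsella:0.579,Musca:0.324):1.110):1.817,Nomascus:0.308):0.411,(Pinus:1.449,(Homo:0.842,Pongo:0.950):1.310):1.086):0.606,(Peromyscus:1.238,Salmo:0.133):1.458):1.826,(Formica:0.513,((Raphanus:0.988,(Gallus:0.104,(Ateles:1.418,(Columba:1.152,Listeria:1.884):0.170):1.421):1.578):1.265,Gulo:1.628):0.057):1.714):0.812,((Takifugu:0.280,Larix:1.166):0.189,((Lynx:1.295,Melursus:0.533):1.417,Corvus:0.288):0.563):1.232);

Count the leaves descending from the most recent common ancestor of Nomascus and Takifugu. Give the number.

The MRCA of Nomascus and Takifugu is the root, so the clade is the entire tree.
That clade contains 21 terminal taxa: Ateles, Capsella, Columba, Corvus, Formica, Gallus, Gulo, Homo, Larix, Listeria, Lynx, Macaca, Melursus, Musca, Nomascus, Peromyscus, Pinus, Pongo, Raphanus, Salmo, Takifugu.

21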